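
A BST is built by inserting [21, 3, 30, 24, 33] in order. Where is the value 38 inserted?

Starting tree (level order): [21, 3, 30, None, None, 24, 33]
Insertion path: 21 -> 30 -> 33
Result: insert 38 as right child of 33
Final tree (level order): [21, 3, 30, None, None, 24, 33, None, None, None, 38]


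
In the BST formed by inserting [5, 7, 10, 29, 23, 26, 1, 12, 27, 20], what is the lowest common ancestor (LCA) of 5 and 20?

Tree insertion order: [5, 7, 10, 29, 23, 26, 1, 12, 27, 20]
Tree (level-order array): [5, 1, 7, None, None, None, 10, None, 29, 23, None, 12, 26, None, 20, None, 27]
In a BST, the LCA of p=5, q=20 is the first node v on the
root-to-leaf path with p <= v <= q (go left if both < v, right if both > v).
Walk from root:
  at 5: 5 <= 5 <= 20, this is the LCA
LCA = 5


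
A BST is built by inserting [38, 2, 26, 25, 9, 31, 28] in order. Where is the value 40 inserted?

Starting tree (level order): [38, 2, None, None, 26, 25, 31, 9, None, 28]
Insertion path: 38
Result: insert 40 as right child of 38
Final tree (level order): [38, 2, 40, None, 26, None, None, 25, 31, 9, None, 28]


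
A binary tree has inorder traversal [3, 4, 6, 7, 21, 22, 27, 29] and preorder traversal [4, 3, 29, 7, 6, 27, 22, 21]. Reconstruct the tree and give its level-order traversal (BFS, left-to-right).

Inorder:  [3, 4, 6, 7, 21, 22, 27, 29]
Preorder: [4, 3, 29, 7, 6, 27, 22, 21]
Algorithm: preorder visits root first, so consume preorder in order;
for each root, split the current inorder slice at that value into
left-subtree inorder and right-subtree inorder, then recurse.
Recursive splits:
  root=4; inorder splits into left=[3], right=[6, 7, 21, 22, 27, 29]
  root=3; inorder splits into left=[], right=[]
  root=29; inorder splits into left=[6, 7, 21, 22, 27], right=[]
  root=7; inorder splits into left=[6], right=[21, 22, 27]
  root=6; inorder splits into left=[], right=[]
  root=27; inorder splits into left=[21, 22], right=[]
  root=22; inorder splits into left=[21], right=[]
  root=21; inorder splits into left=[], right=[]
Reconstructed level-order: [4, 3, 29, 7, 6, 27, 22, 21]


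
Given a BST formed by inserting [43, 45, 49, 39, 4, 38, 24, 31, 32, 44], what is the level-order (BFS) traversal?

Tree insertion order: [43, 45, 49, 39, 4, 38, 24, 31, 32, 44]
Tree (level-order array): [43, 39, 45, 4, None, 44, 49, None, 38, None, None, None, None, 24, None, None, 31, None, 32]
BFS from the root, enqueuing left then right child of each popped node:
  queue [43] -> pop 43, enqueue [39, 45], visited so far: [43]
  queue [39, 45] -> pop 39, enqueue [4], visited so far: [43, 39]
  queue [45, 4] -> pop 45, enqueue [44, 49], visited so far: [43, 39, 45]
  queue [4, 44, 49] -> pop 4, enqueue [38], visited so far: [43, 39, 45, 4]
  queue [44, 49, 38] -> pop 44, enqueue [none], visited so far: [43, 39, 45, 4, 44]
  queue [49, 38] -> pop 49, enqueue [none], visited so far: [43, 39, 45, 4, 44, 49]
  queue [38] -> pop 38, enqueue [24], visited so far: [43, 39, 45, 4, 44, 49, 38]
  queue [24] -> pop 24, enqueue [31], visited so far: [43, 39, 45, 4, 44, 49, 38, 24]
  queue [31] -> pop 31, enqueue [32], visited so far: [43, 39, 45, 4, 44, 49, 38, 24, 31]
  queue [32] -> pop 32, enqueue [none], visited so far: [43, 39, 45, 4, 44, 49, 38, 24, 31, 32]
Result: [43, 39, 45, 4, 44, 49, 38, 24, 31, 32]


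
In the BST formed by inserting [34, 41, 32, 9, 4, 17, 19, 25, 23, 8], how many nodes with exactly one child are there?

Tree built from: [34, 41, 32, 9, 4, 17, 19, 25, 23, 8]
Tree (level-order array): [34, 32, 41, 9, None, None, None, 4, 17, None, 8, None, 19, None, None, None, 25, 23]
Rule: These are nodes with exactly 1 non-null child.
Per-node child counts:
  node 34: 2 child(ren)
  node 32: 1 child(ren)
  node 9: 2 child(ren)
  node 4: 1 child(ren)
  node 8: 0 child(ren)
  node 17: 1 child(ren)
  node 19: 1 child(ren)
  node 25: 1 child(ren)
  node 23: 0 child(ren)
  node 41: 0 child(ren)
Matching nodes: [32, 4, 17, 19, 25]
Count of nodes with exactly one child: 5


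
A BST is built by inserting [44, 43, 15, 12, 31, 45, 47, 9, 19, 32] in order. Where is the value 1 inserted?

Starting tree (level order): [44, 43, 45, 15, None, None, 47, 12, 31, None, None, 9, None, 19, 32]
Insertion path: 44 -> 43 -> 15 -> 12 -> 9
Result: insert 1 as left child of 9
Final tree (level order): [44, 43, 45, 15, None, None, 47, 12, 31, None, None, 9, None, 19, 32, 1]


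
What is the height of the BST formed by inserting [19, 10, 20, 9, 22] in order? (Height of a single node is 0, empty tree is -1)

Insertion order: [19, 10, 20, 9, 22]
Tree (level-order array): [19, 10, 20, 9, None, None, 22]
Compute height bottom-up (empty subtree = -1):
  height(9) = 1 + max(-1, -1) = 0
  height(10) = 1 + max(0, -1) = 1
  height(22) = 1 + max(-1, -1) = 0
  height(20) = 1 + max(-1, 0) = 1
  height(19) = 1 + max(1, 1) = 2
Height = 2


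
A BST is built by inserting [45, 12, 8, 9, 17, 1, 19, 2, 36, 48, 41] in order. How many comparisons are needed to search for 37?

Search path for 37: 45 -> 12 -> 17 -> 19 -> 36 -> 41
Found: False
Comparisons: 6


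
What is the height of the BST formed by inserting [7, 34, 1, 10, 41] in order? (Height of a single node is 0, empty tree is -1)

Insertion order: [7, 34, 1, 10, 41]
Tree (level-order array): [7, 1, 34, None, None, 10, 41]
Compute height bottom-up (empty subtree = -1):
  height(1) = 1 + max(-1, -1) = 0
  height(10) = 1 + max(-1, -1) = 0
  height(41) = 1 + max(-1, -1) = 0
  height(34) = 1 + max(0, 0) = 1
  height(7) = 1 + max(0, 1) = 2
Height = 2


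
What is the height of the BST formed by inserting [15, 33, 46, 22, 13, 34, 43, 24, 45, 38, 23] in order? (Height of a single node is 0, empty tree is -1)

Insertion order: [15, 33, 46, 22, 13, 34, 43, 24, 45, 38, 23]
Tree (level-order array): [15, 13, 33, None, None, 22, 46, None, 24, 34, None, 23, None, None, 43, None, None, 38, 45]
Compute height bottom-up (empty subtree = -1):
  height(13) = 1 + max(-1, -1) = 0
  height(23) = 1 + max(-1, -1) = 0
  height(24) = 1 + max(0, -1) = 1
  height(22) = 1 + max(-1, 1) = 2
  height(38) = 1 + max(-1, -1) = 0
  height(45) = 1 + max(-1, -1) = 0
  height(43) = 1 + max(0, 0) = 1
  height(34) = 1 + max(-1, 1) = 2
  height(46) = 1 + max(2, -1) = 3
  height(33) = 1 + max(2, 3) = 4
  height(15) = 1 + max(0, 4) = 5
Height = 5


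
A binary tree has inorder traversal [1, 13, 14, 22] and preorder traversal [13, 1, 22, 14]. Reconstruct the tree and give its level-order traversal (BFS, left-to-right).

Inorder:  [1, 13, 14, 22]
Preorder: [13, 1, 22, 14]
Algorithm: preorder visits root first, so consume preorder in order;
for each root, split the current inorder slice at that value into
left-subtree inorder and right-subtree inorder, then recurse.
Recursive splits:
  root=13; inorder splits into left=[1], right=[14, 22]
  root=1; inorder splits into left=[], right=[]
  root=22; inorder splits into left=[14], right=[]
  root=14; inorder splits into left=[], right=[]
Reconstructed level-order: [13, 1, 22, 14]


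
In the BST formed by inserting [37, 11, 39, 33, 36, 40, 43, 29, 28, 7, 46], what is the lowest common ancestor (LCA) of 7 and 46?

Tree insertion order: [37, 11, 39, 33, 36, 40, 43, 29, 28, 7, 46]
Tree (level-order array): [37, 11, 39, 7, 33, None, 40, None, None, 29, 36, None, 43, 28, None, None, None, None, 46]
In a BST, the LCA of p=7, q=46 is the first node v on the
root-to-leaf path with p <= v <= q (go left if both < v, right if both > v).
Walk from root:
  at 37: 7 <= 37 <= 46, this is the LCA
LCA = 37


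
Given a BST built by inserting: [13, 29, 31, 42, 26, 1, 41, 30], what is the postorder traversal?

Tree insertion order: [13, 29, 31, 42, 26, 1, 41, 30]
Tree (level-order array): [13, 1, 29, None, None, 26, 31, None, None, 30, 42, None, None, 41]
Postorder traversal: [1, 26, 30, 41, 42, 31, 29, 13]


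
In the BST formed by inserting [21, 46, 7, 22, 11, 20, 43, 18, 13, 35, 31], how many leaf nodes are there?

Tree built from: [21, 46, 7, 22, 11, 20, 43, 18, 13, 35, 31]
Tree (level-order array): [21, 7, 46, None, 11, 22, None, None, 20, None, 43, 18, None, 35, None, 13, None, 31]
Rule: A leaf has 0 children.
Per-node child counts:
  node 21: 2 child(ren)
  node 7: 1 child(ren)
  node 11: 1 child(ren)
  node 20: 1 child(ren)
  node 18: 1 child(ren)
  node 13: 0 child(ren)
  node 46: 1 child(ren)
  node 22: 1 child(ren)
  node 43: 1 child(ren)
  node 35: 1 child(ren)
  node 31: 0 child(ren)
Matching nodes: [13, 31]
Count of leaf nodes: 2


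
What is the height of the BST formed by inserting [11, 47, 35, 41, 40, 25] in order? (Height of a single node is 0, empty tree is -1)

Insertion order: [11, 47, 35, 41, 40, 25]
Tree (level-order array): [11, None, 47, 35, None, 25, 41, None, None, 40]
Compute height bottom-up (empty subtree = -1):
  height(25) = 1 + max(-1, -1) = 0
  height(40) = 1 + max(-1, -1) = 0
  height(41) = 1 + max(0, -1) = 1
  height(35) = 1 + max(0, 1) = 2
  height(47) = 1 + max(2, -1) = 3
  height(11) = 1 + max(-1, 3) = 4
Height = 4


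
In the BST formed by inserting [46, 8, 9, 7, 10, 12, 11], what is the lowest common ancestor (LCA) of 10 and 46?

Tree insertion order: [46, 8, 9, 7, 10, 12, 11]
Tree (level-order array): [46, 8, None, 7, 9, None, None, None, 10, None, 12, 11]
In a BST, the LCA of p=10, q=46 is the first node v on the
root-to-leaf path with p <= v <= q (go left if both < v, right if both > v).
Walk from root:
  at 46: 10 <= 46 <= 46, this is the LCA
LCA = 46


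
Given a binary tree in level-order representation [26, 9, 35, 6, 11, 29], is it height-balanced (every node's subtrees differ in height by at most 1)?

Tree (level-order array): [26, 9, 35, 6, 11, 29]
Definition: a tree is height-balanced if, at every node, |h(left) - h(right)| <= 1 (empty subtree has height -1).
Bottom-up per-node check:
  node 6: h_left=-1, h_right=-1, diff=0 [OK], height=0
  node 11: h_left=-1, h_right=-1, diff=0 [OK], height=0
  node 9: h_left=0, h_right=0, diff=0 [OK], height=1
  node 29: h_left=-1, h_right=-1, diff=0 [OK], height=0
  node 35: h_left=0, h_right=-1, diff=1 [OK], height=1
  node 26: h_left=1, h_right=1, diff=0 [OK], height=2
All nodes satisfy the balance condition.
Result: Balanced


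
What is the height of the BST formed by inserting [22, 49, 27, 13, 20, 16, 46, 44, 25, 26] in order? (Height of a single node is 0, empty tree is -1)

Insertion order: [22, 49, 27, 13, 20, 16, 46, 44, 25, 26]
Tree (level-order array): [22, 13, 49, None, 20, 27, None, 16, None, 25, 46, None, None, None, 26, 44]
Compute height bottom-up (empty subtree = -1):
  height(16) = 1 + max(-1, -1) = 0
  height(20) = 1 + max(0, -1) = 1
  height(13) = 1 + max(-1, 1) = 2
  height(26) = 1 + max(-1, -1) = 0
  height(25) = 1 + max(-1, 0) = 1
  height(44) = 1 + max(-1, -1) = 0
  height(46) = 1 + max(0, -1) = 1
  height(27) = 1 + max(1, 1) = 2
  height(49) = 1 + max(2, -1) = 3
  height(22) = 1 + max(2, 3) = 4
Height = 4


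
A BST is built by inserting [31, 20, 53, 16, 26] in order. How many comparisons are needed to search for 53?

Search path for 53: 31 -> 53
Found: True
Comparisons: 2


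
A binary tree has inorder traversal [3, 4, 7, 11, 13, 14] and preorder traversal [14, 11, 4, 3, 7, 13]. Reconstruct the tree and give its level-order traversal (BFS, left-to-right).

Inorder:  [3, 4, 7, 11, 13, 14]
Preorder: [14, 11, 4, 3, 7, 13]
Algorithm: preorder visits root first, so consume preorder in order;
for each root, split the current inorder slice at that value into
left-subtree inorder and right-subtree inorder, then recurse.
Recursive splits:
  root=14; inorder splits into left=[3, 4, 7, 11, 13], right=[]
  root=11; inorder splits into left=[3, 4, 7], right=[13]
  root=4; inorder splits into left=[3], right=[7]
  root=3; inorder splits into left=[], right=[]
  root=7; inorder splits into left=[], right=[]
  root=13; inorder splits into left=[], right=[]
Reconstructed level-order: [14, 11, 4, 13, 3, 7]


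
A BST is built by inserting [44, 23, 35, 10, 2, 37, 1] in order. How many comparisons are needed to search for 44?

Search path for 44: 44
Found: True
Comparisons: 1


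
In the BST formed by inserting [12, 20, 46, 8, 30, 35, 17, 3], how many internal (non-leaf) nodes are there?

Tree built from: [12, 20, 46, 8, 30, 35, 17, 3]
Tree (level-order array): [12, 8, 20, 3, None, 17, 46, None, None, None, None, 30, None, None, 35]
Rule: An internal node has at least one child.
Per-node child counts:
  node 12: 2 child(ren)
  node 8: 1 child(ren)
  node 3: 0 child(ren)
  node 20: 2 child(ren)
  node 17: 0 child(ren)
  node 46: 1 child(ren)
  node 30: 1 child(ren)
  node 35: 0 child(ren)
Matching nodes: [12, 8, 20, 46, 30]
Count of internal (non-leaf) nodes: 5


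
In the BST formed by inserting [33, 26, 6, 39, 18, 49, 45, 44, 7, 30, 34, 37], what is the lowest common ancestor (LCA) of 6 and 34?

Tree insertion order: [33, 26, 6, 39, 18, 49, 45, 44, 7, 30, 34, 37]
Tree (level-order array): [33, 26, 39, 6, 30, 34, 49, None, 18, None, None, None, 37, 45, None, 7, None, None, None, 44]
In a BST, the LCA of p=6, q=34 is the first node v on the
root-to-leaf path with p <= v <= q (go left if both < v, right if both > v).
Walk from root:
  at 33: 6 <= 33 <= 34, this is the LCA
LCA = 33


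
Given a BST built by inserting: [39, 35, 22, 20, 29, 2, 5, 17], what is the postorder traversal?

Tree insertion order: [39, 35, 22, 20, 29, 2, 5, 17]
Tree (level-order array): [39, 35, None, 22, None, 20, 29, 2, None, None, None, None, 5, None, 17]
Postorder traversal: [17, 5, 2, 20, 29, 22, 35, 39]


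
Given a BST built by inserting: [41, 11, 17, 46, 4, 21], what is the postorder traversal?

Tree insertion order: [41, 11, 17, 46, 4, 21]
Tree (level-order array): [41, 11, 46, 4, 17, None, None, None, None, None, 21]
Postorder traversal: [4, 21, 17, 11, 46, 41]


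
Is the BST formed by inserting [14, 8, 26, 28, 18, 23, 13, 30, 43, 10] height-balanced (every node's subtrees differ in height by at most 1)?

Tree (level-order array): [14, 8, 26, None, 13, 18, 28, 10, None, None, 23, None, 30, None, None, None, None, None, 43]
Definition: a tree is height-balanced if, at every node, |h(left) - h(right)| <= 1 (empty subtree has height -1).
Bottom-up per-node check:
  node 10: h_left=-1, h_right=-1, diff=0 [OK], height=0
  node 13: h_left=0, h_right=-1, diff=1 [OK], height=1
  node 8: h_left=-1, h_right=1, diff=2 [FAIL (|-1-1|=2 > 1)], height=2
  node 23: h_left=-1, h_right=-1, diff=0 [OK], height=0
  node 18: h_left=-1, h_right=0, diff=1 [OK], height=1
  node 43: h_left=-1, h_right=-1, diff=0 [OK], height=0
  node 30: h_left=-1, h_right=0, diff=1 [OK], height=1
  node 28: h_left=-1, h_right=1, diff=2 [FAIL (|-1-1|=2 > 1)], height=2
  node 26: h_left=1, h_right=2, diff=1 [OK], height=3
  node 14: h_left=2, h_right=3, diff=1 [OK], height=4
Node 8 violates the condition: |-1 - 1| = 2 > 1.
Result: Not balanced


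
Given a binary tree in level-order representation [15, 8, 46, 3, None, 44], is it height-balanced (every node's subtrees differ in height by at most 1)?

Tree (level-order array): [15, 8, 46, 3, None, 44]
Definition: a tree is height-balanced if, at every node, |h(left) - h(right)| <= 1 (empty subtree has height -1).
Bottom-up per-node check:
  node 3: h_left=-1, h_right=-1, diff=0 [OK], height=0
  node 8: h_left=0, h_right=-1, diff=1 [OK], height=1
  node 44: h_left=-1, h_right=-1, diff=0 [OK], height=0
  node 46: h_left=0, h_right=-1, diff=1 [OK], height=1
  node 15: h_left=1, h_right=1, diff=0 [OK], height=2
All nodes satisfy the balance condition.
Result: Balanced


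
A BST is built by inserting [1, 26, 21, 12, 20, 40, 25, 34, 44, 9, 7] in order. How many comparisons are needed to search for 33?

Search path for 33: 1 -> 26 -> 40 -> 34
Found: False
Comparisons: 4


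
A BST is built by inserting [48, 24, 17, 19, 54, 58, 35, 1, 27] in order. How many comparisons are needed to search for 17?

Search path for 17: 48 -> 24 -> 17
Found: True
Comparisons: 3


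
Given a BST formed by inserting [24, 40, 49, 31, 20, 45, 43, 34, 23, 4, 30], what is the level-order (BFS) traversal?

Tree insertion order: [24, 40, 49, 31, 20, 45, 43, 34, 23, 4, 30]
Tree (level-order array): [24, 20, 40, 4, 23, 31, 49, None, None, None, None, 30, 34, 45, None, None, None, None, None, 43]
BFS from the root, enqueuing left then right child of each popped node:
  queue [24] -> pop 24, enqueue [20, 40], visited so far: [24]
  queue [20, 40] -> pop 20, enqueue [4, 23], visited so far: [24, 20]
  queue [40, 4, 23] -> pop 40, enqueue [31, 49], visited so far: [24, 20, 40]
  queue [4, 23, 31, 49] -> pop 4, enqueue [none], visited so far: [24, 20, 40, 4]
  queue [23, 31, 49] -> pop 23, enqueue [none], visited so far: [24, 20, 40, 4, 23]
  queue [31, 49] -> pop 31, enqueue [30, 34], visited so far: [24, 20, 40, 4, 23, 31]
  queue [49, 30, 34] -> pop 49, enqueue [45], visited so far: [24, 20, 40, 4, 23, 31, 49]
  queue [30, 34, 45] -> pop 30, enqueue [none], visited so far: [24, 20, 40, 4, 23, 31, 49, 30]
  queue [34, 45] -> pop 34, enqueue [none], visited so far: [24, 20, 40, 4, 23, 31, 49, 30, 34]
  queue [45] -> pop 45, enqueue [43], visited so far: [24, 20, 40, 4, 23, 31, 49, 30, 34, 45]
  queue [43] -> pop 43, enqueue [none], visited so far: [24, 20, 40, 4, 23, 31, 49, 30, 34, 45, 43]
Result: [24, 20, 40, 4, 23, 31, 49, 30, 34, 45, 43]


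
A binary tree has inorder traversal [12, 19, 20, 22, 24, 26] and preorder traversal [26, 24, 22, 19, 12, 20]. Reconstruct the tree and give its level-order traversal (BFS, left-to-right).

Inorder:  [12, 19, 20, 22, 24, 26]
Preorder: [26, 24, 22, 19, 12, 20]
Algorithm: preorder visits root first, so consume preorder in order;
for each root, split the current inorder slice at that value into
left-subtree inorder and right-subtree inorder, then recurse.
Recursive splits:
  root=26; inorder splits into left=[12, 19, 20, 22, 24], right=[]
  root=24; inorder splits into left=[12, 19, 20, 22], right=[]
  root=22; inorder splits into left=[12, 19, 20], right=[]
  root=19; inorder splits into left=[12], right=[20]
  root=12; inorder splits into left=[], right=[]
  root=20; inorder splits into left=[], right=[]
Reconstructed level-order: [26, 24, 22, 19, 12, 20]


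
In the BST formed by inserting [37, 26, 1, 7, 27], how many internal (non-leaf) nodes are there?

Tree built from: [37, 26, 1, 7, 27]
Tree (level-order array): [37, 26, None, 1, 27, None, 7]
Rule: An internal node has at least one child.
Per-node child counts:
  node 37: 1 child(ren)
  node 26: 2 child(ren)
  node 1: 1 child(ren)
  node 7: 0 child(ren)
  node 27: 0 child(ren)
Matching nodes: [37, 26, 1]
Count of internal (non-leaf) nodes: 3


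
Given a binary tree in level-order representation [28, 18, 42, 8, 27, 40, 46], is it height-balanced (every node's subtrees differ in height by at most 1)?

Tree (level-order array): [28, 18, 42, 8, 27, 40, 46]
Definition: a tree is height-balanced if, at every node, |h(left) - h(right)| <= 1 (empty subtree has height -1).
Bottom-up per-node check:
  node 8: h_left=-1, h_right=-1, diff=0 [OK], height=0
  node 27: h_left=-1, h_right=-1, diff=0 [OK], height=0
  node 18: h_left=0, h_right=0, diff=0 [OK], height=1
  node 40: h_left=-1, h_right=-1, diff=0 [OK], height=0
  node 46: h_left=-1, h_right=-1, diff=0 [OK], height=0
  node 42: h_left=0, h_right=0, diff=0 [OK], height=1
  node 28: h_left=1, h_right=1, diff=0 [OK], height=2
All nodes satisfy the balance condition.
Result: Balanced


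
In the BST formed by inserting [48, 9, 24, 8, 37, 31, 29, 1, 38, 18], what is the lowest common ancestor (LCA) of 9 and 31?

Tree insertion order: [48, 9, 24, 8, 37, 31, 29, 1, 38, 18]
Tree (level-order array): [48, 9, None, 8, 24, 1, None, 18, 37, None, None, None, None, 31, 38, 29]
In a BST, the LCA of p=9, q=31 is the first node v on the
root-to-leaf path with p <= v <= q (go left if both < v, right if both > v).
Walk from root:
  at 48: both 9 and 31 < 48, go left
  at 9: 9 <= 9 <= 31, this is the LCA
LCA = 9


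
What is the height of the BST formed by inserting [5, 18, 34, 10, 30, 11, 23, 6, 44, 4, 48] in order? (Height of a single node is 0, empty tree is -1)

Insertion order: [5, 18, 34, 10, 30, 11, 23, 6, 44, 4, 48]
Tree (level-order array): [5, 4, 18, None, None, 10, 34, 6, 11, 30, 44, None, None, None, None, 23, None, None, 48]
Compute height bottom-up (empty subtree = -1):
  height(4) = 1 + max(-1, -1) = 0
  height(6) = 1 + max(-1, -1) = 0
  height(11) = 1 + max(-1, -1) = 0
  height(10) = 1 + max(0, 0) = 1
  height(23) = 1 + max(-1, -1) = 0
  height(30) = 1 + max(0, -1) = 1
  height(48) = 1 + max(-1, -1) = 0
  height(44) = 1 + max(-1, 0) = 1
  height(34) = 1 + max(1, 1) = 2
  height(18) = 1 + max(1, 2) = 3
  height(5) = 1 + max(0, 3) = 4
Height = 4


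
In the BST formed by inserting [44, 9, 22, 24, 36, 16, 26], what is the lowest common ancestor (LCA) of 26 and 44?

Tree insertion order: [44, 9, 22, 24, 36, 16, 26]
Tree (level-order array): [44, 9, None, None, 22, 16, 24, None, None, None, 36, 26]
In a BST, the LCA of p=26, q=44 is the first node v on the
root-to-leaf path with p <= v <= q (go left if both < v, right if both > v).
Walk from root:
  at 44: 26 <= 44 <= 44, this is the LCA
LCA = 44


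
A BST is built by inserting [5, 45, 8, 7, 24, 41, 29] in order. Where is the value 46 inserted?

Starting tree (level order): [5, None, 45, 8, None, 7, 24, None, None, None, 41, 29]
Insertion path: 5 -> 45
Result: insert 46 as right child of 45
Final tree (level order): [5, None, 45, 8, 46, 7, 24, None, None, None, None, None, 41, 29]


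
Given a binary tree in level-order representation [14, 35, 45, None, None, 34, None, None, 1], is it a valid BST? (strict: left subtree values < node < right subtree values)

Level-order array: [14, 35, 45, None, None, 34, None, None, 1]
Validate using subtree bounds (lo, hi): at each node, require lo < value < hi,
then recurse left with hi=value and right with lo=value.
Preorder trace (stopping at first violation):
  at node 14 with bounds (-inf, +inf): OK
  at node 35 with bounds (-inf, 14): VIOLATION
Node 35 violates its bound: not (-inf < 35 < 14).
Result: Not a valid BST


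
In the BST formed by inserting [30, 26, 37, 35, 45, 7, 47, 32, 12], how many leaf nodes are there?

Tree built from: [30, 26, 37, 35, 45, 7, 47, 32, 12]
Tree (level-order array): [30, 26, 37, 7, None, 35, 45, None, 12, 32, None, None, 47]
Rule: A leaf has 0 children.
Per-node child counts:
  node 30: 2 child(ren)
  node 26: 1 child(ren)
  node 7: 1 child(ren)
  node 12: 0 child(ren)
  node 37: 2 child(ren)
  node 35: 1 child(ren)
  node 32: 0 child(ren)
  node 45: 1 child(ren)
  node 47: 0 child(ren)
Matching nodes: [12, 32, 47]
Count of leaf nodes: 3


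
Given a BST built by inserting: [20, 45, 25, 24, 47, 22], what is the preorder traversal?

Tree insertion order: [20, 45, 25, 24, 47, 22]
Tree (level-order array): [20, None, 45, 25, 47, 24, None, None, None, 22]
Preorder traversal: [20, 45, 25, 24, 22, 47]


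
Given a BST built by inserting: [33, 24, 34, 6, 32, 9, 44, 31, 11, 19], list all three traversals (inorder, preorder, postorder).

Tree insertion order: [33, 24, 34, 6, 32, 9, 44, 31, 11, 19]
Tree (level-order array): [33, 24, 34, 6, 32, None, 44, None, 9, 31, None, None, None, None, 11, None, None, None, 19]
Inorder (L, root, R): [6, 9, 11, 19, 24, 31, 32, 33, 34, 44]
Preorder (root, L, R): [33, 24, 6, 9, 11, 19, 32, 31, 34, 44]
Postorder (L, R, root): [19, 11, 9, 6, 31, 32, 24, 44, 34, 33]


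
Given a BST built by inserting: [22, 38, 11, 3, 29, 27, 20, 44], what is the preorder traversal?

Tree insertion order: [22, 38, 11, 3, 29, 27, 20, 44]
Tree (level-order array): [22, 11, 38, 3, 20, 29, 44, None, None, None, None, 27]
Preorder traversal: [22, 11, 3, 20, 38, 29, 27, 44]


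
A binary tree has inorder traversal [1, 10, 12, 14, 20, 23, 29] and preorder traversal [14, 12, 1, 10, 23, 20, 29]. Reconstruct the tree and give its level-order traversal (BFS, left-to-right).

Inorder:  [1, 10, 12, 14, 20, 23, 29]
Preorder: [14, 12, 1, 10, 23, 20, 29]
Algorithm: preorder visits root first, so consume preorder in order;
for each root, split the current inorder slice at that value into
left-subtree inorder and right-subtree inorder, then recurse.
Recursive splits:
  root=14; inorder splits into left=[1, 10, 12], right=[20, 23, 29]
  root=12; inorder splits into left=[1, 10], right=[]
  root=1; inorder splits into left=[], right=[10]
  root=10; inorder splits into left=[], right=[]
  root=23; inorder splits into left=[20], right=[29]
  root=20; inorder splits into left=[], right=[]
  root=29; inorder splits into left=[], right=[]
Reconstructed level-order: [14, 12, 23, 1, 20, 29, 10]


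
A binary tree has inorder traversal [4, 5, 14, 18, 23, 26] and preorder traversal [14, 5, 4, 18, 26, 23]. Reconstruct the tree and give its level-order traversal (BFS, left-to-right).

Inorder:  [4, 5, 14, 18, 23, 26]
Preorder: [14, 5, 4, 18, 26, 23]
Algorithm: preorder visits root first, so consume preorder in order;
for each root, split the current inorder slice at that value into
left-subtree inorder and right-subtree inorder, then recurse.
Recursive splits:
  root=14; inorder splits into left=[4, 5], right=[18, 23, 26]
  root=5; inorder splits into left=[4], right=[]
  root=4; inorder splits into left=[], right=[]
  root=18; inorder splits into left=[], right=[23, 26]
  root=26; inorder splits into left=[23], right=[]
  root=23; inorder splits into left=[], right=[]
Reconstructed level-order: [14, 5, 18, 4, 26, 23]


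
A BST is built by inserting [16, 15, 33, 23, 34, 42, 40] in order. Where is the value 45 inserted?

Starting tree (level order): [16, 15, 33, None, None, 23, 34, None, None, None, 42, 40]
Insertion path: 16 -> 33 -> 34 -> 42
Result: insert 45 as right child of 42
Final tree (level order): [16, 15, 33, None, None, 23, 34, None, None, None, 42, 40, 45]


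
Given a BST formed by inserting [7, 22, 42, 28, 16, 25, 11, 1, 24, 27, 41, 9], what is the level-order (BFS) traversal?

Tree insertion order: [7, 22, 42, 28, 16, 25, 11, 1, 24, 27, 41, 9]
Tree (level-order array): [7, 1, 22, None, None, 16, 42, 11, None, 28, None, 9, None, 25, 41, None, None, 24, 27]
BFS from the root, enqueuing left then right child of each popped node:
  queue [7] -> pop 7, enqueue [1, 22], visited so far: [7]
  queue [1, 22] -> pop 1, enqueue [none], visited so far: [7, 1]
  queue [22] -> pop 22, enqueue [16, 42], visited so far: [7, 1, 22]
  queue [16, 42] -> pop 16, enqueue [11], visited so far: [7, 1, 22, 16]
  queue [42, 11] -> pop 42, enqueue [28], visited so far: [7, 1, 22, 16, 42]
  queue [11, 28] -> pop 11, enqueue [9], visited so far: [7, 1, 22, 16, 42, 11]
  queue [28, 9] -> pop 28, enqueue [25, 41], visited so far: [7, 1, 22, 16, 42, 11, 28]
  queue [9, 25, 41] -> pop 9, enqueue [none], visited so far: [7, 1, 22, 16, 42, 11, 28, 9]
  queue [25, 41] -> pop 25, enqueue [24, 27], visited so far: [7, 1, 22, 16, 42, 11, 28, 9, 25]
  queue [41, 24, 27] -> pop 41, enqueue [none], visited so far: [7, 1, 22, 16, 42, 11, 28, 9, 25, 41]
  queue [24, 27] -> pop 24, enqueue [none], visited so far: [7, 1, 22, 16, 42, 11, 28, 9, 25, 41, 24]
  queue [27] -> pop 27, enqueue [none], visited so far: [7, 1, 22, 16, 42, 11, 28, 9, 25, 41, 24, 27]
Result: [7, 1, 22, 16, 42, 11, 28, 9, 25, 41, 24, 27]


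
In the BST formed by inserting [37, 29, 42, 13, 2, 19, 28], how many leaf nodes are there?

Tree built from: [37, 29, 42, 13, 2, 19, 28]
Tree (level-order array): [37, 29, 42, 13, None, None, None, 2, 19, None, None, None, 28]
Rule: A leaf has 0 children.
Per-node child counts:
  node 37: 2 child(ren)
  node 29: 1 child(ren)
  node 13: 2 child(ren)
  node 2: 0 child(ren)
  node 19: 1 child(ren)
  node 28: 0 child(ren)
  node 42: 0 child(ren)
Matching nodes: [2, 28, 42]
Count of leaf nodes: 3


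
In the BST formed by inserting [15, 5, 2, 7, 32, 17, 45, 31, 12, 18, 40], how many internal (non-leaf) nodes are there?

Tree built from: [15, 5, 2, 7, 32, 17, 45, 31, 12, 18, 40]
Tree (level-order array): [15, 5, 32, 2, 7, 17, 45, None, None, None, 12, None, 31, 40, None, None, None, 18]
Rule: An internal node has at least one child.
Per-node child counts:
  node 15: 2 child(ren)
  node 5: 2 child(ren)
  node 2: 0 child(ren)
  node 7: 1 child(ren)
  node 12: 0 child(ren)
  node 32: 2 child(ren)
  node 17: 1 child(ren)
  node 31: 1 child(ren)
  node 18: 0 child(ren)
  node 45: 1 child(ren)
  node 40: 0 child(ren)
Matching nodes: [15, 5, 7, 32, 17, 31, 45]
Count of internal (non-leaf) nodes: 7


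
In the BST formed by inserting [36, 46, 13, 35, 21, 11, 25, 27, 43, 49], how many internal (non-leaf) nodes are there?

Tree built from: [36, 46, 13, 35, 21, 11, 25, 27, 43, 49]
Tree (level-order array): [36, 13, 46, 11, 35, 43, 49, None, None, 21, None, None, None, None, None, None, 25, None, 27]
Rule: An internal node has at least one child.
Per-node child counts:
  node 36: 2 child(ren)
  node 13: 2 child(ren)
  node 11: 0 child(ren)
  node 35: 1 child(ren)
  node 21: 1 child(ren)
  node 25: 1 child(ren)
  node 27: 0 child(ren)
  node 46: 2 child(ren)
  node 43: 0 child(ren)
  node 49: 0 child(ren)
Matching nodes: [36, 13, 35, 21, 25, 46]
Count of internal (non-leaf) nodes: 6


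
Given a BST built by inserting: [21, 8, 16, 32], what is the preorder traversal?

Tree insertion order: [21, 8, 16, 32]
Tree (level-order array): [21, 8, 32, None, 16]
Preorder traversal: [21, 8, 16, 32]


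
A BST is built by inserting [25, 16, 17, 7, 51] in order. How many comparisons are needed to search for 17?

Search path for 17: 25 -> 16 -> 17
Found: True
Comparisons: 3


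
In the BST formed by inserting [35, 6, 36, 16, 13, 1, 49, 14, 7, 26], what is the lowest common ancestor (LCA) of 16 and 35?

Tree insertion order: [35, 6, 36, 16, 13, 1, 49, 14, 7, 26]
Tree (level-order array): [35, 6, 36, 1, 16, None, 49, None, None, 13, 26, None, None, 7, 14]
In a BST, the LCA of p=16, q=35 is the first node v on the
root-to-leaf path with p <= v <= q (go left if both < v, right if both > v).
Walk from root:
  at 35: 16 <= 35 <= 35, this is the LCA
LCA = 35


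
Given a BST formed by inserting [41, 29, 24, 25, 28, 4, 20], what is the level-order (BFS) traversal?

Tree insertion order: [41, 29, 24, 25, 28, 4, 20]
Tree (level-order array): [41, 29, None, 24, None, 4, 25, None, 20, None, 28]
BFS from the root, enqueuing left then right child of each popped node:
  queue [41] -> pop 41, enqueue [29], visited so far: [41]
  queue [29] -> pop 29, enqueue [24], visited so far: [41, 29]
  queue [24] -> pop 24, enqueue [4, 25], visited so far: [41, 29, 24]
  queue [4, 25] -> pop 4, enqueue [20], visited so far: [41, 29, 24, 4]
  queue [25, 20] -> pop 25, enqueue [28], visited so far: [41, 29, 24, 4, 25]
  queue [20, 28] -> pop 20, enqueue [none], visited so far: [41, 29, 24, 4, 25, 20]
  queue [28] -> pop 28, enqueue [none], visited so far: [41, 29, 24, 4, 25, 20, 28]
Result: [41, 29, 24, 4, 25, 20, 28]


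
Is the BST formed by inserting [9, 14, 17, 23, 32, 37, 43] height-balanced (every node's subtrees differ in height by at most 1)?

Tree (level-order array): [9, None, 14, None, 17, None, 23, None, 32, None, 37, None, 43]
Definition: a tree is height-balanced if, at every node, |h(left) - h(right)| <= 1 (empty subtree has height -1).
Bottom-up per-node check:
  node 43: h_left=-1, h_right=-1, diff=0 [OK], height=0
  node 37: h_left=-1, h_right=0, diff=1 [OK], height=1
  node 32: h_left=-1, h_right=1, diff=2 [FAIL (|-1-1|=2 > 1)], height=2
  node 23: h_left=-1, h_right=2, diff=3 [FAIL (|-1-2|=3 > 1)], height=3
  node 17: h_left=-1, h_right=3, diff=4 [FAIL (|-1-3|=4 > 1)], height=4
  node 14: h_left=-1, h_right=4, diff=5 [FAIL (|-1-4|=5 > 1)], height=5
  node 9: h_left=-1, h_right=5, diff=6 [FAIL (|-1-5|=6 > 1)], height=6
Node 32 violates the condition: |-1 - 1| = 2 > 1.
Result: Not balanced


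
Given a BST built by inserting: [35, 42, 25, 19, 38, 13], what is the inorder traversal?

Tree insertion order: [35, 42, 25, 19, 38, 13]
Tree (level-order array): [35, 25, 42, 19, None, 38, None, 13]
Inorder traversal: [13, 19, 25, 35, 38, 42]


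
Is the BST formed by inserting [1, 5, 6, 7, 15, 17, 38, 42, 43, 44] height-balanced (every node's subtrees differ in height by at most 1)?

Tree (level-order array): [1, None, 5, None, 6, None, 7, None, 15, None, 17, None, 38, None, 42, None, 43, None, 44]
Definition: a tree is height-balanced if, at every node, |h(left) - h(right)| <= 1 (empty subtree has height -1).
Bottom-up per-node check:
  node 44: h_left=-1, h_right=-1, diff=0 [OK], height=0
  node 43: h_left=-1, h_right=0, diff=1 [OK], height=1
  node 42: h_left=-1, h_right=1, diff=2 [FAIL (|-1-1|=2 > 1)], height=2
  node 38: h_left=-1, h_right=2, diff=3 [FAIL (|-1-2|=3 > 1)], height=3
  node 17: h_left=-1, h_right=3, diff=4 [FAIL (|-1-3|=4 > 1)], height=4
  node 15: h_left=-1, h_right=4, diff=5 [FAIL (|-1-4|=5 > 1)], height=5
  node 7: h_left=-1, h_right=5, diff=6 [FAIL (|-1-5|=6 > 1)], height=6
  node 6: h_left=-1, h_right=6, diff=7 [FAIL (|-1-6|=7 > 1)], height=7
  node 5: h_left=-1, h_right=7, diff=8 [FAIL (|-1-7|=8 > 1)], height=8
  node 1: h_left=-1, h_right=8, diff=9 [FAIL (|-1-8|=9 > 1)], height=9
Node 42 violates the condition: |-1 - 1| = 2 > 1.
Result: Not balanced


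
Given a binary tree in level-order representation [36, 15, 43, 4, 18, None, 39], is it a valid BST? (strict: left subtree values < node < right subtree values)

Level-order array: [36, 15, 43, 4, 18, None, 39]
Validate using subtree bounds (lo, hi): at each node, require lo < value < hi,
then recurse left with hi=value and right with lo=value.
Preorder trace (stopping at first violation):
  at node 36 with bounds (-inf, +inf): OK
  at node 15 with bounds (-inf, 36): OK
  at node 4 with bounds (-inf, 15): OK
  at node 18 with bounds (15, 36): OK
  at node 43 with bounds (36, +inf): OK
  at node 39 with bounds (43, +inf): VIOLATION
Node 39 violates its bound: not (43 < 39 < +inf).
Result: Not a valid BST


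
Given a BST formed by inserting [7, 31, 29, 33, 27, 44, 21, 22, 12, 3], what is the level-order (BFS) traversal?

Tree insertion order: [7, 31, 29, 33, 27, 44, 21, 22, 12, 3]
Tree (level-order array): [7, 3, 31, None, None, 29, 33, 27, None, None, 44, 21, None, None, None, 12, 22]
BFS from the root, enqueuing left then right child of each popped node:
  queue [7] -> pop 7, enqueue [3, 31], visited so far: [7]
  queue [3, 31] -> pop 3, enqueue [none], visited so far: [7, 3]
  queue [31] -> pop 31, enqueue [29, 33], visited so far: [7, 3, 31]
  queue [29, 33] -> pop 29, enqueue [27], visited so far: [7, 3, 31, 29]
  queue [33, 27] -> pop 33, enqueue [44], visited so far: [7, 3, 31, 29, 33]
  queue [27, 44] -> pop 27, enqueue [21], visited so far: [7, 3, 31, 29, 33, 27]
  queue [44, 21] -> pop 44, enqueue [none], visited so far: [7, 3, 31, 29, 33, 27, 44]
  queue [21] -> pop 21, enqueue [12, 22], visited so far: [7, 3, 31, 29, 33, 27, 44, 21]
  queue [12, 22] -> pop 12, enqueue [none], visited so far: [7, 3, 31, 29, 33, 27, 44, 21, 12]
  queue [22] -> pop 22, enqueue [none], visited so far: [7, 3, 31, 29, 33, 27, 44, 21, 12, 22]
Result: [7, 3, 31, 29, 33, 27, 44, 21, 12, 22]


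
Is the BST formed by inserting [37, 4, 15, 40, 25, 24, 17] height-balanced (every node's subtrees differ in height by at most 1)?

Tree (level-order array): [37, 4, 40, None, 15, None, None, None, 25, 24, None, 17]
Definition: a tree is height-balanced if, at every node, |h(left) - h(right)| <= 1 (empty subtree has height -1).
Bottom-up per-node check:
  node 17: h_left=-1, h_right=-1, diff=0 [OK], height=0
  node 24: h_left=0, h_right=-1, diff=1 [OK], height=1
  node 25: h_left=1, h_right=-1, diff=2 [FAIL (|1--1|=2 > 1)], height=2
  node 15: h_left=-1, h_right=2, diff=3 [FAIL (|-1-2|=3 > 1)], height=3
  node 4: h_left=-1, h_right=3, diff=4 [FAIL (|-1-3|=4 > 1)], height=4
  node 40: h_left=-1, h_right=-1, diff=0 [OK], height=0
  node 37: h_left=4, h_right=0, diff=4 [FAIL (|4-0|=4 > 1)], height=5
Node 25 violates the condition: |1 - -1| = 2 > 1.
Result: Not balanced


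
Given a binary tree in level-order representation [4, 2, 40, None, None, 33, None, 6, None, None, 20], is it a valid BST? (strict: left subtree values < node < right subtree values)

Level-order array: [4, 2, 40, None, None, 33, None, 6, None, None, 20]
Validate using subtree bounds (lo, hi): at each node, require lo < value < hi,
then recurse left with hi=value and right with lo=value.
Preorder trace (stopping at first violation):
  at node 4 with bounds (-inf, +inf): OK
  at node 2 with bounds (-inf, 4): OK
  at node 40 with bounds (4, +inf): OK
  at node 33 with bounds (4, 40): OK
  at node 6 with bounds (4, 33): OK
  at node 20 with bounds (6, 33): OK
No violation found at any node.
Result: Valid BST


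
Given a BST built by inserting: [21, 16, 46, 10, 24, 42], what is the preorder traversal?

Tree insertion order: [21, 16, 46, 10, 24, 42]
Tree (level-order array): [21, 16, 46, 10, None, 24, None, None, None, None, 42]
Preorder traversal: [21, 16, 10, 46, 24, 42]


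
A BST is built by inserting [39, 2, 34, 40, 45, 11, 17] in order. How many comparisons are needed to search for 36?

Search path for 36: 39 -> 2 -> 34
Found: False
Comparisons: 3


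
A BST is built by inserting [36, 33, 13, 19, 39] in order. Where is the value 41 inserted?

Starting tree (level order): [36, 33, 39, 13, None, None, None, None, 19]
Insertion path: 36 -> 39
Result: insert 41 as right child of 39
Final tree (level order): [36, 33, 39, 13, None, None, 41, None, 19]


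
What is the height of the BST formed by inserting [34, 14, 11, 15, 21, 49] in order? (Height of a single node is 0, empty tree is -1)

Insertion order: [34, 14, 11, 15, 21, 49]
Tree (level-order array): [34, 14, 49, 11, 15, None, None, None, None, None, 21]
Compute height bottom-up (empty subtree = -1):
  height(11) = 1 + max(-1, -1) = 0
  height(21) = 1 + max(-1, -1) = 0
  height(15) = 1 + max(-1, 0) = 1
  height(14) = 1 + max(0, 1) = 2
  height(49) = 1 + max(-1, -1) = 0
  height(34) = 1 + max(2, 0) = 3
Height = 3


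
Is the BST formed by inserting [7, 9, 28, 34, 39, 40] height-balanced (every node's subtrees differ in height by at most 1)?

Tree (level-order array): [7, None, 9, None, 28, None, 34, None, 39, None, 40]
Definition: a tree is height-balanced if, at every node, |h(left) - h(right)| <= 1 (empty subtree has height -1).
Bottom-up per-node check:
  node 40: h_left=-1, h_right=-1, diff=0 [OK], height=0
  node 39: h_left=-1, h_right=0, diff=1 [OK], height=1
  node 34: h_left=-1, h_right=1, diff=2 [FAIL (|-1-1|=2 > 1)], height=2
  node 28: h_left=-1, h_right=2, diff=3 [FAIL (|-1-2|=3 > 1)], height=3
  node 9: h_left=-1, h_right=3, diff=4 [FAIL (|-1-3|=4 > 1)], height=4
  node 7: h_left=-1, h_right=4, diff=5 [FAIL (|-1-4|=5 > 1)], height=5
Node 34 violates the condition: |-1 - 1| = 2 > 1.
Result: Not balanced


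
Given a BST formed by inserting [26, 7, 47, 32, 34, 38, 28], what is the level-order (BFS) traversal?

Tree insertion order: [26, 7, 47, 32, 34, 38, 28]
Tree (level-order array): [26, 7, 47, None, None, 32, None, 28, 34, None, None, None, 38]
BFS from the root, enqueuing left then right child of each popped node:
  queue [26] -> pop 26, enqueue [7, 47], visited so far: [26]
  queue [7, 47] -> pop 7, enqueue [none], visited so far: [26, 7]
  queue [47] -> pop 47, enqueue [32], visited so far: [26, 7, 47]
  queue [32] -> pop 32, enqueue [28, 34], visited so far: [26, 7, 47, 32]
  queue [28, 34] -> pop 28, enqueue [none], visited so far: [26, 7, 47, 32, 28]
  queue [34] -> pop 34, enqueue [38], visited so far: [26, 7, 47, 32, 28, 34]
  queue [38] -> pop 38, enqueue [none], visited so far: [26, 7, 47, 32, 28, 34, 38]
Result: [26, 7, 47, 32, 28, 34, 38]


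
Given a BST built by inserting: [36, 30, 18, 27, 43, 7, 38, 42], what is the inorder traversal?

Tree insertion order: [36, 30, 18, 27, 43, 7, 38, 42]
Tree (level-order array): [36, 30, 43, 18, None, 38, None, 7, 27, None, 42]
Inorder traversal: [7, 18, 27, 30, 36, 38, 42, 43]


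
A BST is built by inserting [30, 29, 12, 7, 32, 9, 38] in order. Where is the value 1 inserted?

Starting tree (level order): [30, 29, 32, 12, None, None, 38, 7, None, None, None, None, 9]
Insertion path: 30 -> 29 -> 12 -> 7
Result: insert 1 as left child of 7
Final tree (level order): [30, 29, 32, 12, None, None, 38, 7, None, None, None, 1, 9]
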